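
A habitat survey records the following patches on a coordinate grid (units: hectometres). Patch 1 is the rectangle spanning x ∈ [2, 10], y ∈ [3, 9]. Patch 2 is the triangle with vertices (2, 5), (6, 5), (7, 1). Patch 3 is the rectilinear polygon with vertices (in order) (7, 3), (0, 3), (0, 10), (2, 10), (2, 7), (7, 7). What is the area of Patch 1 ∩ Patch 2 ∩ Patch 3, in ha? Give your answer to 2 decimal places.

6.00

The intersection is the polygon with vertices (2,5), (6,5), (6.5,3), (4.5,3).
By the shoelace formula its area is 6.00.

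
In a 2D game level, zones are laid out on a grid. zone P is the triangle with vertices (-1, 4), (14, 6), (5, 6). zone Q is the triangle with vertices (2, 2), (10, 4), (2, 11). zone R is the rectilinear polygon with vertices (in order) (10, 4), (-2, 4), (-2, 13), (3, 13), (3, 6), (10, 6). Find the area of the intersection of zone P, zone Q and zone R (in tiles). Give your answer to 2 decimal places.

The intersection is the polygon with vertices (2,5), (5,6), (7.714,6), (8.546,5.273), (2,4.4).
By the shoelace formula its area is 5.81.

5.81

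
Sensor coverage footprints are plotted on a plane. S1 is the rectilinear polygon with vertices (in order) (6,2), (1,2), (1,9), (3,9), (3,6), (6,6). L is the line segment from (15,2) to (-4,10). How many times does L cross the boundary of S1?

4

The segment meets the boundary at (1,7.895), (3,7.053), (5.5,6), (6,5.789).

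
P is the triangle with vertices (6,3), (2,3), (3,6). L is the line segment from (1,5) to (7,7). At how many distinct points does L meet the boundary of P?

The segment meets the boundary at (2.875,5.625), (3.25,5.75).

2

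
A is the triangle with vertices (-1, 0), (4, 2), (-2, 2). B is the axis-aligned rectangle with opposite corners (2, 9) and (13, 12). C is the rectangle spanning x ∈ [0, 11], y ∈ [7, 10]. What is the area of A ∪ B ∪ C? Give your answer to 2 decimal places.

By inclusion–exclusion:
Individual areas: |A| = 6, |B| = 33, |C| = 33.
|A∩B| = 0.
|A∩C| = 0.
|B∩C|: x∈[2,11], y∈[9,10] → 9·1 = 9.
|A∩B∩C| = 0.
|A ∪ B ∪ C| = 72 − 9 + 0 = 63.00.

63.00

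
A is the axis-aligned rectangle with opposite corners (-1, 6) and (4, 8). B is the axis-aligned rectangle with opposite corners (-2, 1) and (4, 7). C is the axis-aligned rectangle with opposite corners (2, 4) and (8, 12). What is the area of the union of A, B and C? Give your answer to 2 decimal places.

81.00

By inclusion–exclusion:
Individual areas: |A| = 10, |B| = 36, |C| = 48.
|A∩B|: x∈[-1,4], y∈[6,7] → 5·1 = 5.
|A∩C|: x∈[2,4], y∈[6,8] → 2·2 = 4.
|B∩C|: x∈[2,4], y∈[4,7] → 2·3 = 6.
|A∩B∩C| = 2.
|A ∪ B ∪ C| = 94 − 15 + 2 = 81.00.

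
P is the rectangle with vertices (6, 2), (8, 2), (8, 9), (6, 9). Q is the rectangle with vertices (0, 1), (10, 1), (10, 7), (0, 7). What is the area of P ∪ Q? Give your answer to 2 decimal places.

64.00

By inclusion–exclusion:
Individual areas: |P| = 14, |Q| = 60.
|P∩Q|: x∈[6,8], y∈[2,7] → 2·5 = 10.
|P ∪ Q| = 74 − 10 = 64.00.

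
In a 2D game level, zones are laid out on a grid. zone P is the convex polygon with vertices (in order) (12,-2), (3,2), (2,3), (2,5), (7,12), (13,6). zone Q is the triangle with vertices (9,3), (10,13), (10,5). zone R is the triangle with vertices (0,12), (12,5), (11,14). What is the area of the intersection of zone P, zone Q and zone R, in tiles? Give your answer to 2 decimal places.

The intersection is the polygon with vertices (10,6.167), (9.354,6.543), (9.636,9.364), (10,9).
By the shoelace formula its area is 1.48.

1.48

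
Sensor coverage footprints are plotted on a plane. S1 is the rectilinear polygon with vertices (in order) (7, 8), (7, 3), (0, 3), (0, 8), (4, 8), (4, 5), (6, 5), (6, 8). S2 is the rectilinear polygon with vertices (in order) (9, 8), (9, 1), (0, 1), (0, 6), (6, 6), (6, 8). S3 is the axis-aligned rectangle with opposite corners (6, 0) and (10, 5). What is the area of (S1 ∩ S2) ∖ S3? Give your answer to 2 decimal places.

19.00

|S1 ∩ S2| = 21.
|(S1 ∩ S2) ∩ S3| = 2.
|(S1 ∩ S2) ∖ S3| = 21 − 2 = 19.00.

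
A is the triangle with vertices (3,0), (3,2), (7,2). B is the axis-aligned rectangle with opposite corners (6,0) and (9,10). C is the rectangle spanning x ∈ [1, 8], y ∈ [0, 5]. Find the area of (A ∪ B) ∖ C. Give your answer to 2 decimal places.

|A ∪ B| = 33.75.
|(A ∪ B) ∩ C| = 13.75.
|(A ∪ B) ∖ C| = 33.75 − 13.75 = 20.00.

20.00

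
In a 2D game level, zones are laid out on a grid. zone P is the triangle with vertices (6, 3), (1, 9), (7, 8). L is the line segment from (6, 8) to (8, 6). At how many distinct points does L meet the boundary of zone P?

1

The segment meets the boundary at (6.833,7.167).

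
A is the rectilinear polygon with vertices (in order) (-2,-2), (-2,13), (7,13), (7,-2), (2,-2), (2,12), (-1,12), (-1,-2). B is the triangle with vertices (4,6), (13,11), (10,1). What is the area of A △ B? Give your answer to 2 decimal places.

|A| = 93, |B| = 37.5, |A∩B| = 6.25.
|A △ B| = |A| + |B| − 2·|A∩B| = 93 + 37.5 − 12.5 = 118.00.

118.00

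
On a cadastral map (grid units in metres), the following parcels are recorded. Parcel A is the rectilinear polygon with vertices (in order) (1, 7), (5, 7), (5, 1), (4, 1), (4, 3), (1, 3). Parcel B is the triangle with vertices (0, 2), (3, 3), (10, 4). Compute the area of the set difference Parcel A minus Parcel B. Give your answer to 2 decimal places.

17.61

|Parcel A| = 18, |Parcel A∩Parcel B| = 0.3857.
|Parcel A ∖ Parcel B| = |Parcel A| − |Parcel A∩Parcel B| = 18 − 0.3857 = 17.61.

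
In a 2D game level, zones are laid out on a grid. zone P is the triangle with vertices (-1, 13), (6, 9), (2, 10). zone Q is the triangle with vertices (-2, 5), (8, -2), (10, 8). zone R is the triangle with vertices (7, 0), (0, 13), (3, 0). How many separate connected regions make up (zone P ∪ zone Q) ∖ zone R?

(zone P ∪ zone Q) ∖ zone R splits into 4 disjoint pieces (area 0.3209, area 3.8294, area 7.9233, area 32.2046).

4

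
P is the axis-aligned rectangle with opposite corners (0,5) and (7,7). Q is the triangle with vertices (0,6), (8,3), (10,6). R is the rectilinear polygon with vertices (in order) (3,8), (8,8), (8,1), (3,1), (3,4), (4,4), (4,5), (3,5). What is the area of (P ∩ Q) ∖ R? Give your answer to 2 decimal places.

|P ∩ Q| = 5.6667.
|(P ∩ Q) ∩ R| = 4.
|(P ∩ Q) ∖ R| = 5.6667 − 4 = 1.67.

1.67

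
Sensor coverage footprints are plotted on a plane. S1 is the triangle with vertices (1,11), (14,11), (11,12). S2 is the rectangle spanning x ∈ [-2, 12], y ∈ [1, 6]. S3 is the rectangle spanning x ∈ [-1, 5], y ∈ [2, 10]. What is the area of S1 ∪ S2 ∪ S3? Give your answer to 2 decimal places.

100.50

By inclusion–exclusion:
Individual areas: |S1| = 6.5, |S2| = 70, |S3| = 48.
|S1∩S2| = 0.
|S1∩S3| = 0.
|S2∩S3|: x∈[-1,5], y∈[2,6] → 6·4 = 24.
|S1∩S2∩S3| = 0.
|S1 ∪ S2 ∪ S3| = 124.5 − 24 + 0 = 100.50.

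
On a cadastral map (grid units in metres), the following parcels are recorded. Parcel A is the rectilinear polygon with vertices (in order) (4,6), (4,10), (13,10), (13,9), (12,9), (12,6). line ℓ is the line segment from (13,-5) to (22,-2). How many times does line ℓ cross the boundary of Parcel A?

The segment lies entirely outside Parcel A and never meets its boundary.

0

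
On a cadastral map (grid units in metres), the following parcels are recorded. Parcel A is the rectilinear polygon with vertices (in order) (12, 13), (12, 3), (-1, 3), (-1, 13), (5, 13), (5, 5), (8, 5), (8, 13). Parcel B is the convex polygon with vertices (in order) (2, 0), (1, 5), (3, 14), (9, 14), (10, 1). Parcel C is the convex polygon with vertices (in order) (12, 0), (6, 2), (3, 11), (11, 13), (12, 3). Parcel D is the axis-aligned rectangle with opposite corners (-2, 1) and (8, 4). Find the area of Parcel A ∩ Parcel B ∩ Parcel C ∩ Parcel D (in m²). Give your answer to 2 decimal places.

The intersection is the polygon with vertices (5.667,3), (5.333,4), (8,4), (8,3).
By the shoelace formula its area is 2.50.

2.50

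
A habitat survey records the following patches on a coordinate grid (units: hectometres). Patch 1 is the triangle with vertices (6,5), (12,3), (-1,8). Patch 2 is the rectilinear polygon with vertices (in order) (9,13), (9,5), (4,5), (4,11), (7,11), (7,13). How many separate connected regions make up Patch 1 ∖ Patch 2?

Patch 1 ∖ Patch 2 splits into 2 disjoint pieces (area 0.8, area 0.5495).

2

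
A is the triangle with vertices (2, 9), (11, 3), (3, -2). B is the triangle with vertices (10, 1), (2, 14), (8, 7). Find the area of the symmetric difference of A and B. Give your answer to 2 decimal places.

53.45

|A| = 46.5, |B| = 11, |A∩B| = 2.027.
|A △ B| = |A| + |B| − 2·|A∩B| = 46.5 + 11 − 4.0539 = 53.45.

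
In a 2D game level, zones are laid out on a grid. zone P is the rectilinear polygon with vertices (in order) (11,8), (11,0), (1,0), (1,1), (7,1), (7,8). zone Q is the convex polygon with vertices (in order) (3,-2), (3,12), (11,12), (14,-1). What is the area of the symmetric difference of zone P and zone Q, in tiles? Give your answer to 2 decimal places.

|zone P| = 38, |zone Q| = 129, |zone P∩zone Q| = 36.
|zone P △ zone Q| = |zone P| + |zone Q| − 2·|zone P∩zone Q| = 38 + 129 − 72 = 95.00.

95.00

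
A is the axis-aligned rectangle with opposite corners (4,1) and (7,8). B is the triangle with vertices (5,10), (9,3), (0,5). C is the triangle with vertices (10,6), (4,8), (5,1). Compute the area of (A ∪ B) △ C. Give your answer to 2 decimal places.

24.18

|A ∪ B| = 36.4762.
|(A ∪ B) ∩ C| = 16.1465.
|(A ∪ B) △ C| = 36.4762 + 20 − 32.2929 = 24.18.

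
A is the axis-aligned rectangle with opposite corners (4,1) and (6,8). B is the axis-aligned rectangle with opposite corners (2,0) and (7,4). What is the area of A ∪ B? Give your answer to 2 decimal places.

By inclusion–exclusion:
Individual areas: |A| = 14, |B| = 20.
|A∩B|: x∈[4,6], y∈[1,4] → 2·3 = 6.
|A ∪ B| = 34 − 6 = 28.00.

28.00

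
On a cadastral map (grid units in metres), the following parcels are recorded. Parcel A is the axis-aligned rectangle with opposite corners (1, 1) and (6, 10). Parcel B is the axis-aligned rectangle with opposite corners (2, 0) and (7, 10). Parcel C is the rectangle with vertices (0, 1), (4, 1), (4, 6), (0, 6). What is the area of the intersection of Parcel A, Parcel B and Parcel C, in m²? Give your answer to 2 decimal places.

The intersection is the polygon with vertices (2,1), (2,6), (4,6), (4,1).
By the shoelace formula its area is 10.00.

10.00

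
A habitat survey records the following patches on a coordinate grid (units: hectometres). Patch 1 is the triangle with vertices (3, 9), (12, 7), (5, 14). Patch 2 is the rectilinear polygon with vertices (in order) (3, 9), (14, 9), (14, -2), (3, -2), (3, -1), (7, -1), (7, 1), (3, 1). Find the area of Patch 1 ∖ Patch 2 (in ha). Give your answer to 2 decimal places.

|Patch 1| = 24.5, |Patch 1∩Patch 2| = 7.
|Patch 1 ∖ Patch 2| = |Patch 1| − |Patch 1∩Patch 2| = 24.5 − 7 = 17.50.

17.50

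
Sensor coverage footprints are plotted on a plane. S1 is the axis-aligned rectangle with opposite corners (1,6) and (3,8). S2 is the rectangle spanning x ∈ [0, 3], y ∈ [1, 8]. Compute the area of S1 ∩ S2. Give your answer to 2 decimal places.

|S1∩S2|: x∈[1,3], y∈[6,8] → 2·2 = 4.

4.00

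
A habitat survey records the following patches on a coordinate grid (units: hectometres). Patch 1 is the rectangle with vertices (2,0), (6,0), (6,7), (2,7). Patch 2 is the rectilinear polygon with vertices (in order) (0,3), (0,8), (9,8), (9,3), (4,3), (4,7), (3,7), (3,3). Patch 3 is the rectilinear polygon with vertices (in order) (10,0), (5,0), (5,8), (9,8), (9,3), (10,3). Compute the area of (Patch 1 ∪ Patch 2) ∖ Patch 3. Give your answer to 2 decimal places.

34.00

|Patch 1 ∪ Patch 2| = 57.
|(Patch 1 ∪ Patch 2) ∩ Patch 3| = 23.
|(Patch 1 ∪ Patch 2) ∖ Patch 3| = 57 − 23 = 34.00.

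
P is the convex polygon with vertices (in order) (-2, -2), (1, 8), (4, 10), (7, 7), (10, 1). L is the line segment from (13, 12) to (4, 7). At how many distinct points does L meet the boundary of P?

1

The segment meets the boundary at (5.929,8.071).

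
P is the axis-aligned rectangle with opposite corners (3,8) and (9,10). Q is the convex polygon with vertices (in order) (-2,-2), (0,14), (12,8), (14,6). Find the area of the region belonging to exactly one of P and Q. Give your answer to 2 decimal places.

114.50

|P| = 12, |Q| = 126, |P∩Q| = 11.75.
|P △ Q| = |P| + |Q| − 2·|P∩Q| = 12 + 126 − 23.5 = 114.50.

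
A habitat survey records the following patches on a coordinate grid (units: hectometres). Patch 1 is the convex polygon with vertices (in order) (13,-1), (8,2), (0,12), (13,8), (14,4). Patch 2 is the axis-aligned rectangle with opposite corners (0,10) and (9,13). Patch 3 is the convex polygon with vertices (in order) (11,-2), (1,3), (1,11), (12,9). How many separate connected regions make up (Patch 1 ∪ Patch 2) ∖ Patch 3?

2

(Patch 1 ∪ Patch 2) ∖ Patch 3 splits into 2 disjoint pieces (area 24.25, area 17.1413).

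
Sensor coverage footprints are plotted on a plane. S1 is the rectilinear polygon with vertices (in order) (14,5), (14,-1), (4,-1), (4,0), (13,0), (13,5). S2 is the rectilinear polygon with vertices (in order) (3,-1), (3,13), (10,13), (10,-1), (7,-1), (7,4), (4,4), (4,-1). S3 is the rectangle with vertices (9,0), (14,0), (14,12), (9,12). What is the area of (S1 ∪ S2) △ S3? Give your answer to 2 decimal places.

121.00

|S1 ∪ S2| = 95.
|(S1 ∪ S2) ∩ S3| = 17.
|(S1 ∪ S2) △ S3| = 95 + 60 − 34 = 121.00.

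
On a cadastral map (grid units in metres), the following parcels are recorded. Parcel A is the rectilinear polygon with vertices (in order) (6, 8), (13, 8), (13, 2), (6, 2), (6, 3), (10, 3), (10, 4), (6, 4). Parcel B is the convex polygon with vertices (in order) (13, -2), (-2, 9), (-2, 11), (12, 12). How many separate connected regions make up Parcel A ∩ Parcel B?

1

Parcel A ∩ Parcel B is a single connected region.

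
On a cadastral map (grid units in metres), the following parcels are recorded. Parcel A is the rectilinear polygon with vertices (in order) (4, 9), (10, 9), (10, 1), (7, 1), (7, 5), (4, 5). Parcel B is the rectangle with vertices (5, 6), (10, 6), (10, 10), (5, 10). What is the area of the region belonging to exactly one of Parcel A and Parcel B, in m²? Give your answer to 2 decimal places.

|Parcel A| = 36, |Parcel B| = 20, |Parcel A∩Parcel B| = 15.
|Parcel A △ Parcel B| = |Parcel A| + |Parcel B| − 2·|Parcel A∩Parcel B| = 36 + 20 − 30 = 26.00.

26.00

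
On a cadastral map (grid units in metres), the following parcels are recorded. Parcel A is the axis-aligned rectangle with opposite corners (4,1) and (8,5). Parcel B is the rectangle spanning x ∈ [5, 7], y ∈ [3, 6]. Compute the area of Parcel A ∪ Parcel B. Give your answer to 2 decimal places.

18.00

By inclusion–exclusion:
Individual areas: |Parcel A| = 16, |Parcel B| = 6.
|Parcel A∩Parcel B|: x∈[5,7], y∈[3,5] → 2·2 = 4.
|Parcel A ∪ Parcel B| = 22 − 4 = 18.00.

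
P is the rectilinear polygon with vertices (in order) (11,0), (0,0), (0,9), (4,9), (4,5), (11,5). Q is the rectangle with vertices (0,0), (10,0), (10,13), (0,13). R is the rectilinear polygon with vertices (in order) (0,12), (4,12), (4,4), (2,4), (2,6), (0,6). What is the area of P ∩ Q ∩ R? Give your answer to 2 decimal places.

16.00

The intersection is the polygon with vertices (0,9), (4,9), (4,5), (4,4), (2,4), (2,6), (0,6).
By the shoelace formula its area is 16.00.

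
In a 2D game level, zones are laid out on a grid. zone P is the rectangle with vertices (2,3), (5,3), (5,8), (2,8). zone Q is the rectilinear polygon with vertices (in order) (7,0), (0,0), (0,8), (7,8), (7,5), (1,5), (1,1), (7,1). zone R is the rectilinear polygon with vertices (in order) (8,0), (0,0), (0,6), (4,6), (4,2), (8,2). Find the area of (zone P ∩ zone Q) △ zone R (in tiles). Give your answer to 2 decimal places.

|zone P ∩ zone Q| = 9.
|(zone P ∩ zone Q) ∩ zone R| = 2.
|(zone P ∩ zone Q) △ zone R| = 9 + 32 − 4 = 37.00.

37.00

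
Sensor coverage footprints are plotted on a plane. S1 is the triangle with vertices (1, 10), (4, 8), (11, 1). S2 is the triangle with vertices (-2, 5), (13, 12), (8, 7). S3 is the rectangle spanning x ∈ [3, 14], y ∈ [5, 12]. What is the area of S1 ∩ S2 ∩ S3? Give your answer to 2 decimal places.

0.88

The intersection is the polygon with vertices (5,6.4), (3.634,7.629), (4.136,7.864), (5.5,6.5).
By the shoelace formula its area is 0.88.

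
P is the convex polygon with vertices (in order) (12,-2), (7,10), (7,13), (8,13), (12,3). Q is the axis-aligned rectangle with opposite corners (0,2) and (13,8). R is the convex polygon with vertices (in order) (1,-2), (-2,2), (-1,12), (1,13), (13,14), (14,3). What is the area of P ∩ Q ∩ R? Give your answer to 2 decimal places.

The intersection is the polygon with vertices (10,8), (12,3), (12,2.231), (11.4,2), (10.333,2), (7.833,8).
By the shoelace formula its area is 12.43.

12.43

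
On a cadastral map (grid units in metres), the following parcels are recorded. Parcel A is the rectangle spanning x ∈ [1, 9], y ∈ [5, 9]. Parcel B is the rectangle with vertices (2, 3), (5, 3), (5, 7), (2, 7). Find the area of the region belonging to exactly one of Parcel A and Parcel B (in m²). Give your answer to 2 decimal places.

|Parcel A∩Parcel B|: x∈[2,5], y∈[5,7] → 3·2 = 6.
|Parcel A △ Parcel B| = |Parcel A| + |Parcel B| − 2·|Parcel A∩Parcel B| = 32 + 12 − 12 = 32.00.

32.00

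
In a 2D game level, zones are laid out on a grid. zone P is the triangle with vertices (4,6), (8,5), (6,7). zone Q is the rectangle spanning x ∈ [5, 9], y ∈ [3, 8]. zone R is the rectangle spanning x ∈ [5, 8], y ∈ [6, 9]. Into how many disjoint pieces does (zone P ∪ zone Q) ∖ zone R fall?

(zone P ∪ zone Q) ∖ zone R is a single connected region.

1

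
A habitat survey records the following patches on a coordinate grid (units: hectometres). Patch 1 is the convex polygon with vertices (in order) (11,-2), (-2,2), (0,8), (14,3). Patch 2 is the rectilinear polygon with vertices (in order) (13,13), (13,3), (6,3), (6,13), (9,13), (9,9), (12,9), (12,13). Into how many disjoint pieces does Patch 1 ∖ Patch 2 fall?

1

Patch 1 ∖ Patch 2 is a single connected region.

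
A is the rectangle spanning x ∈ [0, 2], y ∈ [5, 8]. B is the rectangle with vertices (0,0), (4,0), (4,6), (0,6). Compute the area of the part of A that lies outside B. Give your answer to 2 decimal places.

|A∩B|: x∈[0,2], y∈[5,6] → 2·1 = 2.
|A| = 6.
|A ∖ B| = |A| − |A∩B| = 6 − 2 = 4.00.

4.00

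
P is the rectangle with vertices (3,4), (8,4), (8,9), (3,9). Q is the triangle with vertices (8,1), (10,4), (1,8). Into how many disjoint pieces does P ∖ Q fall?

P ∖ Q splits into 2 disjoint pieces (area 15, area 2).

2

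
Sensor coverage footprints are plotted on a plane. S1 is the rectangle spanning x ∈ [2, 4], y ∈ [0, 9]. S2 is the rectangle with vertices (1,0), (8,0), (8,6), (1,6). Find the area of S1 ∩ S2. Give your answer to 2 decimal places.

|S1∩S2|: x∈[2,4], y∈[0,6] → 2·6 = 12.

12.00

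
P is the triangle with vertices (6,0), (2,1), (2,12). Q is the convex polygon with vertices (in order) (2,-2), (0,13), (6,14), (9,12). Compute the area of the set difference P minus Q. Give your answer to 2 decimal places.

|P| = 22, |P∩Q| = 17.6.
|P ∖ Q| = |P| − |P∩Q| = 22 − 17.6 = 4.40.

4.40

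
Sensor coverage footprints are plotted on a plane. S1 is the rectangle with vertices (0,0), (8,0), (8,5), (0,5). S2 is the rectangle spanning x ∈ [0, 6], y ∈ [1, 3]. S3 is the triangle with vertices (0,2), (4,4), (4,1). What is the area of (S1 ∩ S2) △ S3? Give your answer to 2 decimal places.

8.00

|S1 ∩ S2| = 12.
|(S1 ∩ S2) ∩ S3| = 5.
|(S1 ∩ S2) △ S3| = 12 + 6 − 10 = 8.00.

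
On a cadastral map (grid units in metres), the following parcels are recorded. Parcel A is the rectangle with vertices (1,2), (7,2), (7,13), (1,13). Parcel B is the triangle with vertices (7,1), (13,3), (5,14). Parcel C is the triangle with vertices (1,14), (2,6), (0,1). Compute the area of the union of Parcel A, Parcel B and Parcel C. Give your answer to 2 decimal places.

By inclusion–exclusion:
Individual areas: |Parcel A| = 66, |Parcel B| = 41, |Parcel C| = 10.5.
|Parcel A∩Parcel B| = 9.8864.
|Parcel A∩Parcel C| = 5.1875.
|Parcel B∩Parcel C| = 0.
|Parcel A∩Parcel B∩Parcel C| = 0.
|Parcel A ∪ Parcel B ∪ Parcel C| = 117.5 − 15.0739 + 0 = 102.43.

102.43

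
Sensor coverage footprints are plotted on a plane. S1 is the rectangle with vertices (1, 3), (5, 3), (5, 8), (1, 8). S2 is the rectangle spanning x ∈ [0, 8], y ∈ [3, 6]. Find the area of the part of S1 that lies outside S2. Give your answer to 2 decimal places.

8.00

|S1∩S2|: x∈[1,5], y∈[3,6] → 4·3 = 12.
|S1| = 20.
|S1 ∖ S2| = |S1| − |S1∩S2| = 20 − 12 = 8.00.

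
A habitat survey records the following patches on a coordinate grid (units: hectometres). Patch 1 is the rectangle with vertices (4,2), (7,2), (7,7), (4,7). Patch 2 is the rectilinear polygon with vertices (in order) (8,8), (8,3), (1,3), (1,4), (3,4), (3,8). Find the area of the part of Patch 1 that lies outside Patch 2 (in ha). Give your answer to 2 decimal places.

3.00

|Patch 1| = 15, |Patch 1∩Patch 2| = 12.
|Patch 1 ∖ Patch 2| = |Patch 1| − |Patch 1∩Patch 2| = 15 − 12 = 3.00.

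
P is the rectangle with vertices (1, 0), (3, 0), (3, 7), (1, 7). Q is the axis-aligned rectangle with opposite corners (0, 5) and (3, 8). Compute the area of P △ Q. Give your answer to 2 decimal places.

|P∩Q|: x∈[1,3], y∈[5,7] → 2·2 = 4.
|P △ Q| = |P| + |Q| − 2·|P∩Q| = 14 + 9 − 8 = 15.00.

15.00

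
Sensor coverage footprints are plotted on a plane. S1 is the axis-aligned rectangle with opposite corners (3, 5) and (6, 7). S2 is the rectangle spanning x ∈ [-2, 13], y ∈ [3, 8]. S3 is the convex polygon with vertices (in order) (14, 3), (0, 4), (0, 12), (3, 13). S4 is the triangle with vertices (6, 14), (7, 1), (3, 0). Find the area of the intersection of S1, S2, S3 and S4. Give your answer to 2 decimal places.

3.43

The intersection is the polygon with vertices (6,7), (6,5), (4.071,5), (4.5,7).
By the shoelace formula its area is 3.43.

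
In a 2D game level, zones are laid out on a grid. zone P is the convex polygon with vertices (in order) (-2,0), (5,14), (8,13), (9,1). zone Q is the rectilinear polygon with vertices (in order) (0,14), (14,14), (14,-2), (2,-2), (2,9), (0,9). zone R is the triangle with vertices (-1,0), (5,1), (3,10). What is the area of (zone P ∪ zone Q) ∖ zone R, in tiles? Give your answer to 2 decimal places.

|zone P ∪ zone Q| = 217.2727.
|(zone P ∪ zone Q) ∩ zone R| = 27.9472.
|(zone P ∪ zone Q) ∖ zone R| = 217.2727 − 27.9472 = 189.33.

189.33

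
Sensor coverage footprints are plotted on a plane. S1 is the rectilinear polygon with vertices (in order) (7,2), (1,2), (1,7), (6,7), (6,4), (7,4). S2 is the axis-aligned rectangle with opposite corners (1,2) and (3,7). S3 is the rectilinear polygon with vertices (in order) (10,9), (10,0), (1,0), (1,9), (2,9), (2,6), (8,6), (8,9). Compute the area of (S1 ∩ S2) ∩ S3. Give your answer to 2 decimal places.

9.00

The region (S1 ∩ S2) ∩ S3 is the polygon with vertices (1,7), (2,7), (2,6), (3,6), (3,2), (1,2).
By the shoelace formula its area is 9.00.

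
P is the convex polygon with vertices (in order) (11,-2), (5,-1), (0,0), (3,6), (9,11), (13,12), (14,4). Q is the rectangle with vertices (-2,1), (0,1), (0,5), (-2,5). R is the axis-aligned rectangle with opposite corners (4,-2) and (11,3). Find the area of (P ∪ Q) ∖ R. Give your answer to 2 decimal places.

|P ∪ Q| = 130.5.
|(P ∪ Q) ∩ R| = 30.9.
|(P ∪ Q) ∖ R| = 130.5 − 30.9 = 99.60.

99.60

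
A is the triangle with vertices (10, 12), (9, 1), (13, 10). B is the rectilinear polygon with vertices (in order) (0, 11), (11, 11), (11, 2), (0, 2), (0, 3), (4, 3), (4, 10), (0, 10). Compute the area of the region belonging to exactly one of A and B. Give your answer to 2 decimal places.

66.94

|A| = 17.5, |B| = 71, |A∩B| = 10.7778.
|A △ B| = |A| + |B| − 2·|A∩B| = 17.5 + 71 − 21.5556 = 66.94.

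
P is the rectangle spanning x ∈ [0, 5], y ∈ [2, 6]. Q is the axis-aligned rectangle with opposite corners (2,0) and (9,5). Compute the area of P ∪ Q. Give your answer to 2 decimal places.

46.00

By inclusion–exclusion:
Individual areas: |P| = 20, |Q| = 35.
|P∩Q|: x∈[2,5], y∈[2,5] → 3·3 = 9.
|P ∪ Q| = 55 − 9 = 46.00.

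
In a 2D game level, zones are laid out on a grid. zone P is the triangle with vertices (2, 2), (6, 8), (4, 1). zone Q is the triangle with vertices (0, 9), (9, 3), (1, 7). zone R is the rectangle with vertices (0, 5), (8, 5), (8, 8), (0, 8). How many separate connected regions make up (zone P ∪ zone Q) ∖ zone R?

2

(zone P ∪ zone Q) ∖ zone R splits into 2 disjoint pieces (area 0.5, area 7.2813).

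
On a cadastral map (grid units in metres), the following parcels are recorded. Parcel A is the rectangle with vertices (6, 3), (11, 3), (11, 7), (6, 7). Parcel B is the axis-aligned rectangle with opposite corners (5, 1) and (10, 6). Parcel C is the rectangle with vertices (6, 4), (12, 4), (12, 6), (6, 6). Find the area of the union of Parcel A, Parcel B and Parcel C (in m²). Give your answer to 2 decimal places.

35.00

By inclusion–exclusion:
Individual areas: |Parcel A| = 20, |Parcel B| = 25, |Parcel C| = 12.
|Parcel A∩Parcel B|: x∈[6,10], y∈[3,6] → 4·3 = 12.
|Parcel A∩Parcel C|: x∈[6,11], y∈[4,6] → 5·2 = 10.
|Parcel B∩Parcel C|: x∈[6,10], y∈[4,6] → 4·2 = 8.
|Parcel A∩Parcel B∩Parcel C| = 8.
|Parcel A ∪ Parcel B ∪ Parcel C| = 57 − 30 + 8 = 35.00.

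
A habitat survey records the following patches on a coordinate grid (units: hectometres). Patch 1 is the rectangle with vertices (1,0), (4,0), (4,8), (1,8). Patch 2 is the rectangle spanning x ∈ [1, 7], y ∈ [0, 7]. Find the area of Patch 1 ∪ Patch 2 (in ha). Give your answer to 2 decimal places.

45.00

By inclusion–exclusion:
Individual areas: |Patch 1| = 24, |Patch 2| = 42.
|Patch 1∩Patch 2|: x∈[1,4], y∈[0,7] → 3·7 = 21.
|Patch 1 ∪ Patch 2| = 66 − 21 = 45.00.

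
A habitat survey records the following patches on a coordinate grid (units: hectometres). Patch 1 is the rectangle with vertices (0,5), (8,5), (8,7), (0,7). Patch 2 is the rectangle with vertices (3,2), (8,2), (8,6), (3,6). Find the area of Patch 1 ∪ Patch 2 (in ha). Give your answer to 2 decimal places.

By inclusion–exclusion:
Individual areas: |Patch 1| = 16, |Patch 2| = 20.
|Patch 1∩Patch 2|: x∈[3,8], y∈[5,6] → 5·1 = 5.
|Patch 1 ∪ Patch 2| = 36 − 5 = 31.00.

31.00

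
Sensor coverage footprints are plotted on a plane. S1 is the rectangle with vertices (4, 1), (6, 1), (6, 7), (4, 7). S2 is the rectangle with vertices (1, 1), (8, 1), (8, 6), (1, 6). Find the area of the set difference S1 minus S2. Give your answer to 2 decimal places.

2.00

|S1∩S2|: x∈[4,6], y∈[1,6] → 2·5 = 10.
|S1| = 12.
|S1 ∖ S2| = |S1| − |S1∩S2| = 12 − 10 = 2.00.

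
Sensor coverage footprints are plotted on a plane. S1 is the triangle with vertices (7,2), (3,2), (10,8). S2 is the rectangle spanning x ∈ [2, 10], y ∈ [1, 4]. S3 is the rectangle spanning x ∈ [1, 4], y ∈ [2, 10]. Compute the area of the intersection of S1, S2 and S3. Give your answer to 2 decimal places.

0.43

The intersection is the polygon with vertices (4,2.857), (4,2), (3,2).
By the shoelace formula its area is 0.43.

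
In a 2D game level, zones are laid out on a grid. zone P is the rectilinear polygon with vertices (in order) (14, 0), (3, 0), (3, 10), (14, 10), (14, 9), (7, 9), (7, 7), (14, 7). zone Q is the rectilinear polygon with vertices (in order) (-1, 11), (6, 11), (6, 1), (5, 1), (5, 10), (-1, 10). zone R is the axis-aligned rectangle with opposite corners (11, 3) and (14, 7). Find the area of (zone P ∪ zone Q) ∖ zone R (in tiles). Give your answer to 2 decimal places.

91.00

|zone P ∪ zone Q| = 103.
|(zone P ∪ zone Q) ∩ zone R| = 12.
|(zone P ∪ zone Q) ∖ zone R| = 103 − 12 = 91.00.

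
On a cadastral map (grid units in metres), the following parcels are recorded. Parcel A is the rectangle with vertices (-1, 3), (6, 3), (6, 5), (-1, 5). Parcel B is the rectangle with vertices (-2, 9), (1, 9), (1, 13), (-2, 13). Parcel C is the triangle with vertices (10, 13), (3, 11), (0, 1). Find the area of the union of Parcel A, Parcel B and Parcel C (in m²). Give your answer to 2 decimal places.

By inclusion–exclusion:
Individual areas: |Parcel A| = 14, |Parcel B| = 12, |Parcel C| = 32.
|Parcel A∩Parcel B| = 0 (no overlap).
|Parcel A∩Parcel C| = 3.2.
|Parcel B∩Parcel C| = 0.
|Parcel A∩Parcel B∩Parcel C| = 0.
|Parcel A ∪ Parcel B ∪ Parcel C| = 58 − 3.2 + 0 = 54.80.

54.80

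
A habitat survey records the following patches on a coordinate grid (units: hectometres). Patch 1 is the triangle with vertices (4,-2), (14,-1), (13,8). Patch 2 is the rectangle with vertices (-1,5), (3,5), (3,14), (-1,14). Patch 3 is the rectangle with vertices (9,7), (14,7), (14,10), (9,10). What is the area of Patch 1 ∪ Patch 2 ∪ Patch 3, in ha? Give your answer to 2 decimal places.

By inclusion–exclusion:
Individual areas: |Patch 1| = 45.5, |Patch 2| = 36, |Patch 3| = 15.
|Patch 1∩Patch 2| = 0.
|Patch 1∩Patch 3| = 0.5056.
|Patch 2∩Patch 3| = 0 (no overlap).
|Patch 1∩Patch 2∩Patch 3| = 0.
|Patch 1 ∪ Patch 2 ∪ Patch 3| = 96.5 − 0.5056 + 0 = 95.99.

95.99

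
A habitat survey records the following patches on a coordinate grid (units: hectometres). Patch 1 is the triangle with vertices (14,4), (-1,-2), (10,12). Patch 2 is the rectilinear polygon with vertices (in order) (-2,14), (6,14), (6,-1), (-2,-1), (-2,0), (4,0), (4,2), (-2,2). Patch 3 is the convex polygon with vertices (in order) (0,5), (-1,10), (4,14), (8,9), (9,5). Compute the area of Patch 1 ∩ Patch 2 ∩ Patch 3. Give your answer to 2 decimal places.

1.43

The intersection is the polygon with vertices (6,6.909), (6,5), (4.5,5).
By the shoelace formula its area is 1.43.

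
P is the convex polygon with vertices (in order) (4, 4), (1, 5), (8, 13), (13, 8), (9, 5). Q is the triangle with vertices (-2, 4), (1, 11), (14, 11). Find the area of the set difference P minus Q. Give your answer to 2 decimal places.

34.65

|P| = 53.5, |P∩Q| = 18.8532.
|P ∖ Q| = |P| − |P∩Q| = 53.5 − 18.8532 = 34.65.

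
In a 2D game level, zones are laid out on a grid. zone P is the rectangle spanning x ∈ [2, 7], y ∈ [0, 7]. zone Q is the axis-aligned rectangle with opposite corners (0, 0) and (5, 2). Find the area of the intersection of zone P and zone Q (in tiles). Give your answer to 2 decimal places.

|zone P∩zone Q|: x∈[2,5], y∈[0,2] → 3·2 = 6.

6.00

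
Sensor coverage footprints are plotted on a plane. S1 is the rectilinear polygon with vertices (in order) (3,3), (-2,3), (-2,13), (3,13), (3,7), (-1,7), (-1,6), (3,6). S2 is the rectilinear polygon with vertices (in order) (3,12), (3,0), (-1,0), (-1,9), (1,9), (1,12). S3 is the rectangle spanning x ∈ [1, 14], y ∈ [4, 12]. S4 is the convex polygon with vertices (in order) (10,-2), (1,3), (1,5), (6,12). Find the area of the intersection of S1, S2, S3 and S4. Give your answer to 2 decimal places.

3.87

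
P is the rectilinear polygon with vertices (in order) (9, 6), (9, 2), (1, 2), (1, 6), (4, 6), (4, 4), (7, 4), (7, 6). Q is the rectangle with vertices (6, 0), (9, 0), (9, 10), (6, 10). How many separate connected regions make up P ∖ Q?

P ∖ Q is a single connected region.

1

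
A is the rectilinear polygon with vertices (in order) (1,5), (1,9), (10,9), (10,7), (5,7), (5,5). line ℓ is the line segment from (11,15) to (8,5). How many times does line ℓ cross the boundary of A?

The segment meets the boundary at (8.6,7), (9.2,9).

2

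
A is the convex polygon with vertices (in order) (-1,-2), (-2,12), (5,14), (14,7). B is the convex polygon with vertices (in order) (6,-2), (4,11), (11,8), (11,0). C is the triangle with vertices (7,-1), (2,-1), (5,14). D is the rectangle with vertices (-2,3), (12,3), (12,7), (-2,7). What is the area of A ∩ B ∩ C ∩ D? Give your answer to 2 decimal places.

5.11

The intersection is the polygon with vertices (6.467,3), (5.231,3), (4.615,7), (5.933,7).
By the shoelace formula its area is 5.11.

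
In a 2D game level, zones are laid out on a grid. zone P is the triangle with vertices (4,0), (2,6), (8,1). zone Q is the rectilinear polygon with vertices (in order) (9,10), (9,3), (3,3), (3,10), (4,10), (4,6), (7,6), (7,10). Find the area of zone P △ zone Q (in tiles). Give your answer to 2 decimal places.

37.37

|zone P| = 13, |zone Q| = 30, |zone P∩zone Q| = 2.8167.
|zone P △ zone Q| = |zone P| + |zone Q| − 2·|zone P∩zone Q| = 13 + 30 − 5.6333 = 37.37.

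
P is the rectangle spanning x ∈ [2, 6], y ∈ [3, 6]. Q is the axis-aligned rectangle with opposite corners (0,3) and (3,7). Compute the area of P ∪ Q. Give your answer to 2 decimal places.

21.00

By inclusion–exclusion:
Individual areas: |P| = 12, |Q| = 12.
|P∩Q|: x∈[2,3], y∈[3,6] → 1·3 = 3.
|P ∪ Q| = 24 − 3 = 21.00.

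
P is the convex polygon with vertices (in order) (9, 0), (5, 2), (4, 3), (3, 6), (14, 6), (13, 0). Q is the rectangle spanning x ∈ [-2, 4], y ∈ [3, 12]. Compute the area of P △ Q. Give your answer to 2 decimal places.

|P| = 52, |Q| = 54, |P∩Q| = 1.5.
|P △ Q| = |P| + |Q| − 2·|P∩Q| = 52 + 54 − 3 = 103.00.

103.00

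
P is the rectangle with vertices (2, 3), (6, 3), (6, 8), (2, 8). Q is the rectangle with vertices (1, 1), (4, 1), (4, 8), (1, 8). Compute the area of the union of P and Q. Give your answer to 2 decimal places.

By inclusion–exclusion:
Individual areas: |P| = 20, |Q| = 21.
|P∩Q|: x∈[2,4], y∈[3,8] → 2·5 = 10.
|P ∪ Q| = 41 − 10 = 31.00.

31.00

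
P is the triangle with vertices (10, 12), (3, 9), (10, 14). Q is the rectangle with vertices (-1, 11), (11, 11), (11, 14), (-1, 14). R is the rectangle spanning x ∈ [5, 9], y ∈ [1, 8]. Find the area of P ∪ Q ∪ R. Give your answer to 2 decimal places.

By inclusion–exclusion:
Individual areas: |P| = 7, |Q| = 36, |R| = 28.
|P∩Q| = 5.1333.
|P∩R| = 0.
|Q∩R| = 0 (no overlap).
|P∩Q∩R| = 0.
|P ∪ Q ∪ R| = 71 − 5.1333 + 0 = 65.87.

65.87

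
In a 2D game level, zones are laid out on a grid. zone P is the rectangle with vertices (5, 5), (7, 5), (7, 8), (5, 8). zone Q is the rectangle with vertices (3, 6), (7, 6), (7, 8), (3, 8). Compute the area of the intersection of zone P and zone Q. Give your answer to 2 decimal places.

|zone P∩zone Q|: x∈[5,7], y∈[6,8] → 2·2 = 4.

4.00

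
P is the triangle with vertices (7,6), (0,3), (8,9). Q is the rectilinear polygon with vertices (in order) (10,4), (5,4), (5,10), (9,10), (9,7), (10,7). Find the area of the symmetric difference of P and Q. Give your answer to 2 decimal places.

|P| = 9, |Q| = 27, |P∩Q| = 4.9821.
|P △ Q| = |P| + |Q| − 2·|P∩Q| = 9 + 27 − 9.9643 = 26.04.

26.04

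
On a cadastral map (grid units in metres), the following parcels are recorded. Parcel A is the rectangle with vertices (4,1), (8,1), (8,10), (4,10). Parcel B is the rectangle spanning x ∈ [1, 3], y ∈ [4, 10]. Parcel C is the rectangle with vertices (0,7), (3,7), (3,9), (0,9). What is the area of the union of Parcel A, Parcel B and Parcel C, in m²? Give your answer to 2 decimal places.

50.00

By inclusion–exclusion:
Individual areas: |Parcel A| = 36, |Parcel B| = 12, |Parcel C| = 6.
|Parcel A∩Parcel B| = 0 (no overlap).
|Parcel A∩Parcel C| = 0 (no overlap).
|Parcel B∩Parcel C|: x∈[1,3], y∈[7,9] → 2·2 = 4.
|Parcel A∩Parcel B∩Parcel C| = 0.
|Parcel A ∪ Parcel B ∪ Parcel C| = 54 − 4 + 0 = 50.00.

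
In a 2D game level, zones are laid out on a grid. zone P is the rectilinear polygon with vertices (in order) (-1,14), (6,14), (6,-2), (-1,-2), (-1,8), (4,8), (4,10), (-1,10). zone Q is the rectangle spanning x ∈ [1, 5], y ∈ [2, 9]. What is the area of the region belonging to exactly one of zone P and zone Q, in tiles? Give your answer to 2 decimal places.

|zone P| = 102, |zone Q| = 28, |zone P∩zone Q| = 25.
|zone P △ zone Q| = |zone P| + |zone Q| − 2·|zone P∩zone Q| = 102 + 28 − 50 = 80.00.

80.00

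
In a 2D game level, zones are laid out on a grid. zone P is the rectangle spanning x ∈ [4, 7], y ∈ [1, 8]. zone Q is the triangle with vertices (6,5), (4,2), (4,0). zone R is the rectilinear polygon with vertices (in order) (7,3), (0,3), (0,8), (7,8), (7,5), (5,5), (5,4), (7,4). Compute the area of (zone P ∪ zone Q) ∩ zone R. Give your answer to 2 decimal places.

The region (zone P ∪ zone Q) ∩ zone R is the polygon with vertices (7,8), (7,5), (5,5), (5,4), (7,4), (7,3), (4,3), (4,8).
By the shoelace formula its area is 13.00.

13.00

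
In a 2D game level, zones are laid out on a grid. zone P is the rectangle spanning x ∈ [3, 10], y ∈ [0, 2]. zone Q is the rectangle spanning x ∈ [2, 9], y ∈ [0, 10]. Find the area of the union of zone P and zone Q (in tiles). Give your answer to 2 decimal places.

72.00

By inclusion–exclusion:
Individual areas: |zone P| = 14, |zone Q| = 70.
|zone P∩zone Q|: x∈[3,9], y∈[0,2] → 6·2 = 12.
|zone P ∪ zone Q| = 84 − 12 = 72.00.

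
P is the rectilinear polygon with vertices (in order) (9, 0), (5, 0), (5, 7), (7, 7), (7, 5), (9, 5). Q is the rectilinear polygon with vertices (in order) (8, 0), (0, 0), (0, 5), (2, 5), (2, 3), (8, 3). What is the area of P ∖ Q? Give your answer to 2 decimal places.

15.00

|P| = 24, |P∩Q| = 9.
|P ∖ Q| = |P| − |P∩Q| = 24 − 9 = 15.00.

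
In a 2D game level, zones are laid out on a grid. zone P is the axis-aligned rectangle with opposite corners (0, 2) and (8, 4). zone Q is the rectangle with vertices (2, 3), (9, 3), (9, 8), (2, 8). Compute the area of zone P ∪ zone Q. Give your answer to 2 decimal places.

By inclusion–exclusion:
Individual areas: |zone P| = 16, |zone Q| = 35.
|zone P∩zone Q|: x∈[2,8], y∈[3,4] → 6·1 = 6.
|zone P ∪ zone Q| = 51 − 6 = 45.00.

45.00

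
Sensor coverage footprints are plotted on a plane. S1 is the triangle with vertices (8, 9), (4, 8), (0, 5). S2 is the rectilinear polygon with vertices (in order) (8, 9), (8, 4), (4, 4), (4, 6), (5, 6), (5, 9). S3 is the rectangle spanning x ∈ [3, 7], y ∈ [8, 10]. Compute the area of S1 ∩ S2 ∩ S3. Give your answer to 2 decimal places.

0.75

The intersection is the polygon with vertices (6,8), (5,8), (5,8.25), (7,8.75), (7,8.5).
By the shoelace formula its area is 0.75.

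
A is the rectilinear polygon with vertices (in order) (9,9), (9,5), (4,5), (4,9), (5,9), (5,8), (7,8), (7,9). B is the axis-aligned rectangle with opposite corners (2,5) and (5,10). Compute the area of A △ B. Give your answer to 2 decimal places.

|A| = 18, |B| = 15, |A∩B| = 4.
|A △ B| = |A| + |B| − 2·|A∩B| = 18 + 15 − 8 = 25.00.

25.00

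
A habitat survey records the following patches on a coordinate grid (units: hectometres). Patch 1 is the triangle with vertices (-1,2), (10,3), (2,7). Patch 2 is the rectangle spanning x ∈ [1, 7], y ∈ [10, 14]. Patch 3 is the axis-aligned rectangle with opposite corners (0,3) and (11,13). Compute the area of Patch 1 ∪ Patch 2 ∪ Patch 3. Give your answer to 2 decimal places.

121.33

By inclusion–exclusion:
Individual areas: |Patch 1| = 26, |Patch 2| = 24, |Patch 3| = 110.
|Patch 1∩Patch 2| = 0.
|Patch 1∩Patch 3| = 20.6667.
|Patch 2∩Patch 3|: x∈[1,7], y∈[10,13] → 6·3 = 18.
|Patch 1∩Patch 2∩Patch 3| = 0.
|Patch 1 ∪ Patch 2 ∪ Patch 3| = 160 − 38.6667 + 0 = 121.33.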